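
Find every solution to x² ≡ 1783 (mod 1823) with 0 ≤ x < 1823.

671, 1152

Since 1823 ≡ 3 (mod 4), a square root of 1783 is 1783^((1823+1)/4) = 1783^456 mod 1823.
Repeated squaring: 1783^2≡1600, 1783^4≡508, 1783^8≡1021, 1783^16≡1508, 1783^32≡783, 1783^64≡561, 1783^128≡1165, 1783^256≡913 (mod 1823).
1783^456 = 1783^(256+128+64+8) ≡ 1152 (mod 1823).
Check: 1152² = 1327104 ≡ 1783 (mod 1823). The two roots are 671 and 1152.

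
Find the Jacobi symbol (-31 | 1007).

-1

First reduce: -31 ≡ 976 (mod 1007).
Pull out 2^4: since 1007 ≡ 7 (mod 8), (2/1007) = +1, so (2/1007)^4 = +1.
Reciprocity: 61 ≡ 1 and 1007 ≡ 3 (mod 4), so (61/1007) = +(1007/61).
Reduce top mod 61: now compute (31/61).
Reciprocity: 31 ≡ 3 and 61 ≡ 1 (mod 4), so (31/61) = +(61/31).
Reduce top mod 31: now compute (30/31).
Pull out 2: since 31 ≡ 7 (mod 8), (2/31) = +1.
Reciprocity: 15 ≡ 3 and 31 ≡ 3 (mod 4), so (15/31) = −(31/15).
Reduce top mod 15: now compute (1/15).
Reached (1/15) = 1. Collecting the sign flips along the way, the symbol is -1.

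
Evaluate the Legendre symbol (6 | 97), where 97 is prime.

1

Euler's criterion: (6/97) ≡ 6^48 (mod 97).
6^2 ≡ 36 (mod 97)
6^4 ≡ 35 (mod 97)
6^8 ≡ 61 (mod 97)
6^16 ≡ 35 (mod 97)
6^32 ≡ 61 (mod 97)
6^48 = 6^(32+16) ≡ 1 (mod 97).
Result is 1, so (6/97) = 1.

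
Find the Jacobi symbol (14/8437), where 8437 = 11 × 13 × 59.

-1

Pull out 2: since 8437 ≡ 5 (mod 8), (2/8437) = -1.
Reciprocity: 7 ≡ 3 and 8437 ≡ 1 (mod 4), so (7/8437) = +(8437/7).
Reduce top mod 7: now compute (2/7).
Pull out 2: since 7 ≡ 7 (mod 8), (2/7) = +1.
Reached (1/7) = 1. Collecting the sign flips along the way, the symbol is -1.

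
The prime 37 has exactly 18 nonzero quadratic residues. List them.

Square k = 1,…,18 (k and 37−k give the same square):
1²=1, 2²=4, 3²=9, 4²=16, 5²=25, 6²=36, 7²≡12, 8²≡27, 9²≡7, 10²≡26, 11²≡10, 12²≡33, 13²≡21, 14²≡11, 15²≡3, 16²≡34, 17²≡30, 18²≡28 (mod 37).
So the quadratic residues mod 37 are {1, 3, 4, 7, 9, 10, 11, 12, 16, 21, 25, 26, 27, 28, 30, 33, 34, 36}.

1,3,4,7,9,10,11,12,16,21,25,26,27,28,30,33,34,36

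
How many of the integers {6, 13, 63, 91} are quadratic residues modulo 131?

3

(6/131) = -1 → non-residue.
(13/131) = +1 → QR.
(63/131) = +1 → QR.
(91/131) = +1 → QR.
Total quadratic residues among the 4: 3.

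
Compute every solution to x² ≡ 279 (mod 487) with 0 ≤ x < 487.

Since 487 ≡ 3 (mod 4), a square root of 279 is 279^((487+1)/4) = 279^122 mod 487.
Repeated squaring: 279^2≡408, 279^4≡397, 279^8≡308, 279^16≡386, 279^32≡461, 279^64≡189 (mod 487).
279^122 = 279^(64+32+16+8+2) ≡ 124 (mod 487).
Check: 124² = 15376 ≡ 279 (mod 487). The two roots are 124 and 363.

124, 363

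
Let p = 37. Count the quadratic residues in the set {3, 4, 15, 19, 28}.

3

(3/37) = +1 → QR.
(4/37) = +1 → QR.
(15/37) = -1 → non-residue.
(19/37) = -1 → non-residue.
(28/37) = +1 → QR.
Total quadratic residues among the 5: 3.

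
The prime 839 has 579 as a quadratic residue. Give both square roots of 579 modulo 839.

252, 587

Since 839 ≡ 3 (mod 4), a square root of 579 is 579^((839+1)/4) = 579^210 mod 839.
Repeated squaring: 579^2≡480, 579^4≡514, 579^8≡750, 579^16≡370, 579^32≡143, 579^64≡313, 579^128≡645 (mod 839).
579^210 = 579^(128+64+16+2) ≡ 252 (mod 839).
Check: 252² = 63504 ≡ 579 (mod 839). The two roots are 252 and 587.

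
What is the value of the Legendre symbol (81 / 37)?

First reduce: 81 ≡ 7 (mod 37).
Reciprocity: 7 ≡ 3 and 37 ≡ 1 (mod 4), so (7/37) = +(37/7).
Reduce top mod 7: now compute (2/7).
Pull out 2: since 7 ≡ 7 (mod 8), (2/7) = +1.
Reached (1/7) = 1. Collecting the sign flips along the way, the symbol is +1.

1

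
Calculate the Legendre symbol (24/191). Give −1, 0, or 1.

1

Pull out 2^3: since 191 ≡ 7 (mod 8), (2/191) = +1, so (2/191)^3 = +1.
Reciprocity: 3 ≡ 3 and 191 ≡ 3 (mod 4), so (3/191) = −(191/3).
Reduce top mod 3: now compute (2/3).
Pull out 2: since 3 ≡ 3 (mod 8), (2/3) = -1.
Reached (1/3) = 1. Collecting the sign flips along the way, the symbol is +1.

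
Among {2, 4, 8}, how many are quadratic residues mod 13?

1

(2/13) = -1 → non-residue.
(4/13) = +1 → QR.
(8/13) = -1 → non-residue.
Total quadratic residues among the 3: 1.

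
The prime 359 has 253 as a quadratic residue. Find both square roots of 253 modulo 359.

110, 249

Since 359 ≡ 3 (mod 4), a square root of 253 is 253^((359+1)/4) = 253^90 mod 359.
Repeated squaring: 253^2≡107, 253^4≡320, 253^8≡85, 253^16≡45, 253^32≡230, 253^64≡127 (mod 359).
253^90 = 253^(64+16+8+2) ≡ 110 (mod 359).
Check: 110² = 12100 ≡ 253 (mod 359). The two roots are 110 and 249.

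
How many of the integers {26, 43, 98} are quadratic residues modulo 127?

(26/127) = +1 → QR.
(43/127) = -1 → non-residue.
(98/127) = +1 → QR.
Total quadratic residues among the 3: 2.

2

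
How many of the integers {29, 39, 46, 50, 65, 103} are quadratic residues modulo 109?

2

(29/109) = +1 → QR.
(39/109) = -1 → non-residue.
(46/109) = +1 → QR.
(50/109) = -1 → non-residue.
(65/109) = -1 → non-residue.
(103/109) = -1 → non-residue.
Total quadratic residues among the 6: 2.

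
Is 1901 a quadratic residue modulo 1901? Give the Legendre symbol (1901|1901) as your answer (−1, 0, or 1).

0

First reduce: 1901 ≡ 0 (mod 1901).
Top reduces to 0: gcd > 1, so the symbol is 0.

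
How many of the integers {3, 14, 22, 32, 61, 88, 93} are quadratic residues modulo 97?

(3/97) = +1 → QR.
(14/97) = -1 → non-residue.
(22/97) = +1 → QR.
(32/97) = +1 → QR.
(61/97) = +1 → QR.
(88/97) = +1 → QR.
(93/97) = +1 → QR.
Total quadratic residues among the 7: 6.

6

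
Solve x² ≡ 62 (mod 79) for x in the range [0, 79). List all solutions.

Since 79 ≡ 3 (mod 4), a square root of 62 is 62^((79+1)/4) = 62^20 mod 79.
Repeated squaring: 62^2≡52, 62^4≡18, 62^8≡8, 62^16≡64 (mod 79).
62^20 = 62^(16+4) ≡ 46 (mod 79).
Check: 46² = 2116 ≡ 62 (mod 79). The two roots are 33 and 46.

33, 46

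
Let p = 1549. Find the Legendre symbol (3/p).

Reciprocity: 3 ≡ 3 and 1549 ≡ 1 (mod 4), so (3/1549) = +(1549/3).
Reduce top mod 3: now compute (1/3).
Reached (1/3) = 1. Collecting the sign flips along the way, the symbol is +1.

1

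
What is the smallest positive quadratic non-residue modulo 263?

(2/263) = +1, so 2 is a residue.
(3/263) = +1, so 3 is a residue.
(4/263) = +1, so 4 is a residue.
(5/263) = −1, so 5 is the smallest positive non-residue mod 263.

5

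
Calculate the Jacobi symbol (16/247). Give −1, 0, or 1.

1

Pull out 2^4: since 247 ≡ 7 (mod 8), (2/247) = +1, so (2/247)^4 = +1.
Reached (1/247) = 1. Collecting the sign flips along the way, the symbol is +1.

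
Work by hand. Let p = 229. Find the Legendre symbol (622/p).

-1

Euler's criterion: (622/229) ≡ 164^114 (mod 229).
164^2 ≡ 103 (mod 229)
164^4 ≡ 75 (mod 229)
164^8 ≡ 129 (mod 229)
164^16 ≡ 153 (mod 229)
164^32 ≡ 51 (mod 229)
164^64 ≡ 82 (mod 229)
164^114 = 164^(64+32+16+2) ≡ 228 (mod 229).
Result is 228 ≡ −1, so (622/229) = −1.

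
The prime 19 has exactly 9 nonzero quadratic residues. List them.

Square k = 1,…,9 (k and 19−k give the same square):
1²=1, 2²=4, 3²=9, 4²=16, 5²≡6, 6²≡17, 7²≡11, 8²≡7, 9²≡5 (mod 19).
So the quadratic residues mod 19 are {1, 4, 5, 6, 7, 9, 11, 16, 17}.

1, 4, 5, 6, 7, 9, 11, 16, 17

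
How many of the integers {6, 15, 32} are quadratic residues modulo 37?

0

(6/37) = -1 → non-residue.
(15/37) = -1 → non-residue.
(32/37) = -1 → non-residue.
Total quadratic residues among the 3: 0.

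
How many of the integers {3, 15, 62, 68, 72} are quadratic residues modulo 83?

(3/83) = +1 → QR.
(15/83) = -1 → non-residue.
(62/83) = -1 → non-residue.
(68/83) = +1 → QR.
(72/83) = -1 → non-residue.
Total quadratic residues among the 5: 2.

2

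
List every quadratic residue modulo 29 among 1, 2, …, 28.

1,4,5,6,7,9,13,16,20,22,23,24,25,28

Square k = 1,…,14 (k and 29−k give the same square):
1²=1, 2²=4, 3²=9, 4²=16, 5²=25, 6²≡7, 7²≡20, 8²≡6, 9²≡23, 10²≡13, 11²≡5, 12²≡28, 13²≡24, 14²≡22 (mod 29).
So the quadratic residues mod 29 are {1, 4, 5, 6, 7, 9, 13, 16, 20, 22, 23, 24, 25, 28}.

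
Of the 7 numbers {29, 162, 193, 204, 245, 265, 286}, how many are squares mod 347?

(29/347) = +1 → QR.
(162/347) = -1 → non-residue.
(193/347) = -1 → non-residue.
(204/347) = -1 → non-residue.
(245/347) = -1 → non-residue.
(265/347) = -1 → non-residue.
(286/347) = -1 → non-residue.
Total quadratic residues among the 7: 1.

1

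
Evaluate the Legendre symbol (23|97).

-1

Reciprocity: 23 ≡ 3 and 97 ≡ 1 (mod 4), so (23/97) = +(97/23).
Reduce top mod 23: now compute (5/23).
Reciprocity: 5 ≡ 1 and 23 ≡ 3 (mod 4), so (5/23) = +(23/5).
Reduce top mod 5: now compute (3/5).
Reciprocity: 3 ≡ 3 and 5 ≡ 1 (mod 4), so (3/5) = +(5/3).
Reduce top mod 3: now compute (2/3).
Pull out 2: since 3 ≡ 3 (mod 8), (2/3) = -1.
Reached (1/3) = 1. Collecting the sign flips along the way, the symbol is -1.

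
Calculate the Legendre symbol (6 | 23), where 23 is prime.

Pull out 2: since 23 ≡ 7 (mod 8), (2/23) = +1.
Reciprocity: 3 ≡ 3 and 23 ≡ 3 (mod 4), so (3/23) = −(23/3).
Reduce top mod 3: now compute (2/3).
Pull out 2: since 3 ≡ 3 (mod 8), (2/3) = -1.
Reached (1/3) = 1. Collecting the sign flips along the way, the symbol is +1.

1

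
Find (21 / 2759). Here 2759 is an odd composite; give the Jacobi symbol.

Reciprocity: 21 ≡ 1 and 2759 ≡ 3 (mod 4), so (21/2759) = +(2759/21).
Reduce top mod 21: now compute (8/21).
Pull out 2^3: since 21 ≡ 5 (mod 8), (2/21) = -1, so (2/21)^3 = -1.
Reached (1/21) = 1. Collecting the sign flips along the way, the symbol is -1.

-1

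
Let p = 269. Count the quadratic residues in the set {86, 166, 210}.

1

(86/269) = -1 → non-residue.
(166/269) = +1 → QR.
(210/269) = -1 → non-residue.
Total quadratic residues among the 3: 1.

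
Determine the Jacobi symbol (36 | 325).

1

Pull out 2^2: since 325 ≡ 5 (mod 8), (2/325) = -1, so (2/325)^2 = +1.
Reciprocity: 9 ≡ 1 and 325 ≡ 1 (mod 4), so (9/325) = +(325/9).
Reduce top mod 9: now compute (1/9).
Reached (1/9) = 1. Collecting the sign flips along the way, the symbol is +1.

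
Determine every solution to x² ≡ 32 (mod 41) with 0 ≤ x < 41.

14, 27

41 ≡ 1 (mod 4), so we find a root by search.
Trying successive values, 14² = 196 ≡ 32 (mod 41). The other root is 41 − 14 = 27.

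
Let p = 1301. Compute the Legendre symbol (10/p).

Pull out 2: since 1301 ≡ 5 (mod 8), (2/1301) = -1.
Reciprocity: 5 ≡ 1 and 1301 ≡ 1 (mod 4), so (5/1301) = +(1301/5).
Reduce top mod 5: now compute (1/5).
Reached (1/5) = 1. Collecting the sign flips along the way, the symbol is -1.

-1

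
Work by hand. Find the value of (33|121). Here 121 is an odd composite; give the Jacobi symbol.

0

Reciprocity: 33 ≡ 1 and 121 ≡ 1 (mod 4), so (33/121) = +(121/33).
Reduce top mod 33: now compute (22/33).
Pull out 2: since 33 ≡ 1 (mod 8), (2/33) = +1.
Reciprocity: 11 ≡ 3 and 33 ≡ 1 (mod 4), so (11/33) = +(33/11).
Reduce top mod 11: now compute (0/11).
Top reduces to 0: gcd > 1, so the symbol is 0.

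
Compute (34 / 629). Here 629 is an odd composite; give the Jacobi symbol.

0

Pull out 2: since 629 ≡ 5 (mod 8), (2/629) = -1.
Reciprocity: 17 ≡ 1 and 629 ≡ 1 (mod 4), so (17/629) = +(629/17).
Reduce top mod 17: now compute (0/17).
Top reduces to 0: gcd > 1, so the symbol is 0.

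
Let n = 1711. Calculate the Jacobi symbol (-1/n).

-1

First reduce: -1 ≡ 1710 (mod 1711).
Pull out 2: since 1711 ≡ 7 (mod 8), (2/1711) = +1.
Reciprocity: 855 ≡ 3 and 1711 ≡ 3 (mod 4), so (855/1711) = −(1711/855).
Reduce top mod 855: now compute (1/855).
Reached (1/855) = 1. Collecting the sign flips along the way, the symbol is -1.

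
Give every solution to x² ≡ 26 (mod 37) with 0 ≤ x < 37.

37 ≡ 1 (mod 4), so we find a root by search.
Trying successive values, 10² = 100 ≡ 26 (mod 37). The other root is 37 − 10 = 27.

10, 27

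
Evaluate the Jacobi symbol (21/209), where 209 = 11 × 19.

1

Reciprocity: 21 ≡ 1 and 209 ≡ 1 (mod 4), so (21/209) = +(209/21).
Reduce top mod 21: now compute (20/21).
Pull out 2^2: since 21 ≡ 5 (mod 8), (2/21) = -1, so (2/21)^2 = +1.
Reciprocity: 5 ≡ 1 and 21 ≡ 1 (mod 4), so (5/21) = +(21/5).
Reduce top mod 5: now compute (1/5).
Reached (1/5) = 1. Collecting the sign flips along the way, the symbol is +1.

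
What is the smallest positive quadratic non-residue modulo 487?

3

(2/487) = +1, so 2 is a residue.
(3/487) = −1, so 3 is the smallest positive non-residue mod 487.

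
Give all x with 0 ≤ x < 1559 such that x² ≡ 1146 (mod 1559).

Since 1559 ≡ 3 (mod 4), a square root of 1146 is 1146^((1559+1)/4) = 1146^390 mod 1559.
Repeated squaring: 1146^2≡638, 1146^4≡145, 1146^8≡758, 1146^16≡852, 1146^32≡969, 1146^64≡443, 1146^128≡1374, 1146^256≡1486 (mod 1559).
1146^390 = 1146^(256+128+4+2) ≡ 807 (mod 1559).
Check: 807² = 651249 ≡ 1146 (mod 1559). The two roots are 752 and 807.

752, 807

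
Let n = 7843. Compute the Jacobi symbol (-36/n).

-1

First reduce: -36 ≡ 7807 (mod 7843).
Reciprocity: 7807 ≡ 3 and 7843 ≡ 3 (mod 4), so (7807/7843) = −(7843/7807).
Reduce top mod 7807: now compute (36/7807).
Pull out 2^2: since 7807 ≡ 7 (mod 8), (2/7807) = +1, so (2/7807)^2 = +1.
Reciprocity: 9 ≡ 1 and 7807 ≡ 3 (mod 4), so (9/7807) = +(7807/9).
Reduce top mod 9: now compute (4/9).
Pull out 2^2: since 9 ≡ 1 (mod 8), (2/9) = +1, so (2/9)^2 = +1.
Reached (1/9) = 1. Collecting the sign flips along the way, the symbol is -1.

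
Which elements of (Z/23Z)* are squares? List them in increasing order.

Square k = 1,…,11 (k and 23−k give the same square):
1²=1, 2²=4, 3²=9, 4²=16, 5²≡2, 6²≡13, 7²≡3, 8²≡18, 9²≡12, 10²≡8, 11²≡6 (mod 23).
So the quadratic residues mod 23 are {1, 2, 3, 4, 6, 8, 9, 12, 13, 16, 18}.

1 2 3 4 6 8 9 12 13 16 18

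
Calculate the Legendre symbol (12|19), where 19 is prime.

-1

Pull out 2^2: since 19 ≡ 3 (mod 8), (2/19) = -1, so (2/19)^2 = +1.
Reciprocity: 3 ≡ 3 and 19 ≡ 3 (mod 4), so (3/19) = −(19/3).
Reduce top mod 3: now compute (1/3).
Reached (1/3) = 1. Collecting the sign flips along the way, the symbol is -1.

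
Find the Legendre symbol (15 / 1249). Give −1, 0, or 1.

1

Reciprocity: 15 ≡ 3 and 1249 ≡ 1 (mod 4), so (15/1249) = +(1249/15).
Reduce top mod 15: now compute (4/15).
Pull out 2^2: since 15 ≡ 7 (mod 8), (2/15) = +1, so (2/15)^2 = +1.
Reached (1/15) = 1. Collecting the sign flips along the way, the symbol is +1.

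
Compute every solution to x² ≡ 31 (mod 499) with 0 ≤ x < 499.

55, 444

Since 499 ≡ 3 (mod 4), a square root of 31 is 31^((499+1)/4) = 31^125 mod 499.
Repeated squaring: 31^2≡462, 31^4≡371, 31^8≡416, 31^16≡402, 31^32≡427, 31^64≡194 (mod 499).
31^125 = 31^(64+32+16+8+4+1) ≡ 444 (mod 499).
Check: 444² = 197136 ≡ 31 (mod 499). The two roots are 55 and 444.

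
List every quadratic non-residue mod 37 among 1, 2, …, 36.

Square k = 1,…,18 (k and 37−k give the same square):
1²=1, 2²=4, 3²=9, 4²=16, 5²=25, 6²=36, 7²≡12, 8²≡27, 9²≡7, 10²≡26, 11²≡10, 12²≡33, 13²≡21, 14²≡11, 15²≡3, 16²≡34, 17²≡30, 18²≡28 (mod 37).
The residues are {1, 3, 4, 7, 9, 10, 11, 12, 16, 21, 25, 26, 27, 28, 30, 33, 34, 36}; the non-residues are the remaining 18 nonzero classes.

2, 5, 6, 8, 13, 14, 15, 17, 18, 19, 20, 22, 23, 24, 29, 31, 32, 35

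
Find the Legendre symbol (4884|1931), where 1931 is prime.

First reduce: 4884 ≡ 1022 (mod 1931).
Pull out 2: since 1931 ≡ 3 (mod 8), (2/1931) = -1.
Reciprocity: 511 ≡ 3 and 1931 ≡ 3 (mod 4), so (511/1931) = −(1931/511).
Reduce top mod 511: now compute (398/511).
Pull out 2: since 511 ≡ 7 (mod 8), (2/511) = +1.
Reciprocity: 199 ≡ 3 and 511 ≡ 3 (mod 4), so (199/511) = −(511/199).
Reduce top mod 199: now compute (113/199).
Reciprocity: 113 ≡ 1 and 199 ≡ 3 (mod 4), so (113/199) = +(199/113).
Reduce top mod 113: now compute (86/113).
Pull out 2: since 113 ≡ 1 (mod 8), (2/113) = +1.
Reciprocity: 43 ≡ 3 and 113 ≡ 1 (mod 4), so (43/113) = +(113/43).
Reduce top mod 43: now compute (27/43).
Reciprocity: 27 ≡ 3 and 43 ≡ 3 (mod 4), so (27/43) = −(43/27).
Reduce top mod 27: now compute (16/27).
Pull out 2^4: since 27 ≡ 3 (mod 8), (2/27) = -1, so (2/27)^4 = +1.
Reached (1/27) = 1. Collecting the sign flips along the way, the symbol is +1.

1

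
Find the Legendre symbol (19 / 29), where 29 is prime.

Reciprocity: 19 ≡ 3 and 29 ≡ 1 (mod 4), so (19/29) = +(29/19).
Reduce top mod 19: now compute (10/19).
Pull out 2: since 19 ≡ 3 (mod 8), (2/19) = -1.
Reciprocity: 5 ≡ 1 and 19 ≡ 3 (mod 4), so (5/19) = +(19/5).
Reduce top mod 5: now compute (4/5).
Pull out 2^2: since 5 ≡ 5 (mod 8), (2/5) = -1, so (2/5)^2 = +1.
Reached (1/5) = 1. Collecting the sign flips along the way, the symbol is -1.

-1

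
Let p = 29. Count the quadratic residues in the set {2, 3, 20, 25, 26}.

(2/29) = -1 → non-residue.
(3/29) = -1 → non-residue.
(20/29) = +1 → QR.
(25/29) = +1 → QR.
(26/29) = -1 → non-residue.
Total quadratic residues among the 5: 2.

2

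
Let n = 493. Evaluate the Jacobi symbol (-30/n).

First reduce: -30 ≡ 463 (mod 493).
Reciprocity: 463 ≡ 3 and 493 ≡ 1 (mod 4), so (463/493) = +(493/463).
Reduce top mod 463: now compute (30/463).
Pull out 2: since 463 ≡ 7 (mod 8), (2/463) = +1.
Reciprocity: 15 ≡ 3 and 463 ≡ 3 (mod 4), so (15/463) = −(463/15).
Reduce top mod 15: now compute (13/15).
Reciprocity: 13 ≡ 1 and 15 ≡ 3 (mod 4), so (13/15) = +(15/13).
Reduce top mod 13: now compute (2/13).
Pull out 2: since 13 ≡ 5 (mod 8), (2/13) = -1.
Reached (1/13) = 1. Collecting the sign flips along the way, the symbol is +1.

1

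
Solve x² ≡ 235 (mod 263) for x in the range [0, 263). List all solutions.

32, 231

Since 263 ≡ 3 (mod 4), a square root of 235 is 235^((263+1)/4) = 235^66 mod 263.
Repeated squaring: 235^2≡258, 235^4≡25, 235^8≡99, 235^16≡70, 235^32≡166, 235^64≡204 (mod 263).
235^66 = 235^(64+2) ≡ 32 (mod 263).
Check: 32² = 1024 ≡ 235 (mod 263). The two roots are 32 and 231.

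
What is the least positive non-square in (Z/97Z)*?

(2/97) = +1, so 2 is a residue.
(3/97) = +1, so 3 is a residue.
(4/97) = +1, so 4 is a residue.
(5/97) = −1, so 5 is the smallest positive non-residue mod 97.

5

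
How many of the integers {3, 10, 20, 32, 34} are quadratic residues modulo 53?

1

(3/53) = -1 → non-residue.
(10/53) = +1 → QR.
(20/53) = -1 → non-residue.
(32/53) = -1 → non-residue.
(34/53) = -1 → non-residue.
Total quadratic residues among the 5: 1.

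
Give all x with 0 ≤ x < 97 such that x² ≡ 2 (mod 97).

97 ≡ 1 (mod 4), so we find a root by search.
Trying successive values, 14² = 196 ≡ 2 (mod 97). The other root is 97 − 14 = 83.

14, 83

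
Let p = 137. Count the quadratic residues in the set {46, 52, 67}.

0

(46/137) = -1 → non-residue.
(52/137) = -1 → non-residue.
(67/137) = -1 → non-residue.
Total quadratic residues among the 3: 0.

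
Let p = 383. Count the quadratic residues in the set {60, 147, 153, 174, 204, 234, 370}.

(60/383) = -1 → non-residue.
(147/383) = +1 → QR.
(153/383) = +1 → QR.
(174/383) = +1 → QR.
(204/383) = +1 → QR.
(234/383) = -1 → non-residue.
(370/383) = +1 → QR.
Total quadratic residues among the 7: 5.

5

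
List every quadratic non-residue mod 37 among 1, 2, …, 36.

Square k = 1,…,18 (k and 37−k give the same square):
1²=1, 2²=4, 3²=9, 4²=16, 5²=25, 6²=36, 7²≡12, 8²≡27, 9²≡7, 10²≡26, 11²≡10, 12²≡33, 13²≡21, 14²≡11, 15²≡3, 16²≡34, 17²≡30, 18²≡28 (mod 37).
The residues are {1, 3, 4, 7, 9, 10, 11, 12, 16, 21, 25, 26, 27, 28, 30, 33, 34, 36}; the non-residues are the remaining 18 nonzero classes.

2, 5, 6, 8, 13, 14, 15, 17, 18, 19, 20, 22, 23, 24, 29, 31, 32, 35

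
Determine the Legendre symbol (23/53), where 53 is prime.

Reciprocity: 23 ≡ 3 and 53 ≡ 1 (mod 4), so (23/53) = +(53/23).
Reduce top mod 23: now compute (7/23).
Reciprocity: 7 ≡ 3 and 23 ≡ 3 (mod 4), so (7/23) = −(23/7).
Reduce top mod 7: now compute (2/7).
Pull out 2: since 7 ≡ 7 (mod 8), (2/7) = +1.
Reached (1/7) = 1. Collecting the sign flips along the way, the symbol is -1.

-1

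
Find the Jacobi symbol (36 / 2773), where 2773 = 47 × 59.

1

Pull out 2^2: since 2773 ≡ 5 (mod 8), (2/2773) = -1, so (2/2773)^2 = +1.
Reciprocity: 9 ≡ 1 and 2773 ≡ 1 (mod 4), so (9/2773) = +(2773/9).
Reduce top mod 9: now compute (1/9).
Reached (1/9) = 1. Collecting the sign flips along the way, the symbol is +1.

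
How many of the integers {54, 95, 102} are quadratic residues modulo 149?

(54/149) = +1 → QR.
(95/149) = +1 → QR.
(102/149) = +1 → QR.
Total quadratic residues among the 3: 3.

3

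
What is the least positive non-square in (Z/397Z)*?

2

(2/397) = −1, so 2 is the smallest positive non-residue mod 397.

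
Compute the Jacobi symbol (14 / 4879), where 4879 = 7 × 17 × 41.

Pull out 2: since 4879 ≡ 7 (mod 8), (2/4879) = +1.
Reciprocity: 7 ≡ 3 and 4879 ≡ 3 (mod 4), so (7/4879) = −(4879/7).
Reduce top mod 7: now compute (0/7).
Top reduces to 0: gcd > 1, so the symbol is 0.

0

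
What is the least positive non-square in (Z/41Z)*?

(2/41) = +1, so 2 is a residue.
(3/41) = −1, so 3 is the smallest positive non-residue mod 41.

3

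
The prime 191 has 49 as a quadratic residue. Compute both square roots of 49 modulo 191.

Since 191 ≡ 3 (mod 4), a square root of 49 is 49^((191+1)/4) = 49^48 mod 191.
Repeated squaring: 49^2≡109, 49^4≡39, 49^8≡184, 49^16≡49, 49^32≡109 (mod 191).
49^48 = 49^(32+16) ≡ 184 (mod 191).
Check: 184² = 33856 ≡ 49 (mod 191). The two roots are 7 and 184.

7, 184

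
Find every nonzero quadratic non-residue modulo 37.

Square k = 1,…,18 (k and 37−k give the same square):
1²=1, 2²=4, 3²=9, 4²=16, 5²=25, 6²=36, 7²≡12, 8²≡27, 9²≡7, 10²≡26, 11²≡10, 12²≡33, 13²≡21, 14²≡11, 15²≡3, 16²≡34, 17²≡30, 18²≡28 (mod 37).
The residues are {1, 3, 4, 7, 9, 10, 11, 12, 16, 21, 25, 26, 27, 28, 30, 33, 34, 36}; the non-residues are the remaining 18 nonzero classes.

2, 5, 6, 8, 13, 14, 15, 17, 18, 19, 20, 22, 23, 24, 29, 31, 32, 35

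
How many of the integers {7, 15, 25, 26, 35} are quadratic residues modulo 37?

(7/37) = +1 → QR.
(15/37) = -1 → non-residue.
(25/37) = +1 → QR.
(26/37) = +1 → QR.
(35/37) = -1 → non-residue.
Total quadratic residues among the 5: 3.

3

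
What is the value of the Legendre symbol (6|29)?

1

Euler's criterion: (6/29) ≡ 6^14 (mod 29).
6^2 ≡ 7 (mod 29)
6^4 ≡ 20 (mod 29)
6^8 ≡ 23 (mod 29)
6^14 = 6^(8+4+2) ≡ 1 (mod 29).
Result is 1, so (6/29) = 1.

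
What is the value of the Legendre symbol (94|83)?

1

Euler's criterion: (94/83) ≡ 11^41 (mod 83).
11^2 ≡ 38 (mod 83)
11^4 ≡ 33 (mod 83)
11^8 ≡ 10 (mod 83)
11^16 ≡ 17 (mod 83)
11^32 ≡ 40 (mod 83)
11^41 = 11^(32+8+1) ≡ 1 (mod 83).
Result is 1, so (94/83) = 1.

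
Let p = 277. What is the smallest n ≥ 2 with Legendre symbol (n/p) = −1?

(2/277) = −1, so 2 is the smallest positive non-residue mod 277.

2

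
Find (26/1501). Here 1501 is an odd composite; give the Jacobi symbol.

Pull out 2: since 1501 ≡ 5 (mod 8), (2/1501) = -1.
Reciprocity: 13 ≡ 1 and 1501 ≡ 1 (mod 4), so (13/1501) = +(1501/13).
Reduce top mod 13: now compute (6/13).
Pull out 2: since 13 ≡ 5 (mod 8), (2/13) = -1.
Reciprocity: 3 ≡ 3 and 13 ≡ 1 (mod 4), so (3/13) = +(13/3).
Reduce top mod 3: now compute (1/3).
Reached (1/3) = 1. Collecting the sign flips along the way, the symbol is +1.

1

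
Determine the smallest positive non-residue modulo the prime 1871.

(2/1871) = +1, so 2 is a residue.
(3/1871) = +1, so 3 is a residue.
(4/1871) = +1, so 4 is a residue.
(5/1871) = +1, so 5 is a residue.
(6/1871) = +1, so 6 is a residue.
(7/1871) = −1, so 7 is the smallest positive non-residue mod 1871.

7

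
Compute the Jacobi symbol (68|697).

0

Pull out 2^2: since 697 ≡ 1 (mod 8), (2/697) = +1, so (2/697)^2 = +1.
Reciprocity: 17 ≡ 1 and 697 ≡ 1 (mod 4), so (17/697) = +(697/17).
Reduce top mod 17: now compute (0/17).
Top reduces to 0: gcd > 1, so the symbol is 0.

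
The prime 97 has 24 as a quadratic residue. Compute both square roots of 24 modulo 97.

97 ≡ 1 (mod 4), so we find a root by search.
Trying successive values, 11² = 121 ≡ 24 (mod 97). The other root is 97 − 11 = 86.

11, 86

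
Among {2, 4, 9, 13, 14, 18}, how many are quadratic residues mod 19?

(2/19) = -1 → non-residue.
(4/19) = +1 → QR.
(9/19) = +1 → QR.
(13/19) = -1 → non-residue.
(14/19) = -1 → non-residue.
(18/19) = -1 → non-residue.
Total quadratic residues among the 6: 2.

2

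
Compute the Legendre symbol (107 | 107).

First reduce: 107 ≡ 0 (mod 107).
Top reduces to 0: gcd > 1, so the symbol is 0.

0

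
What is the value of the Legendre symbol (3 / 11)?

Reciprocity: 3 ≡ 3 and 11 ≡ 3 (mod 4), so (3/11) = −(11/3).
Reduce top mod 3: now compute (2/3).
Pull out 2: since 3 ≡ 3 (mod 8), (2/3) = -1.
Reached (1/3) = 1. Collecting the sign flips along the way, the symbol is +1.

1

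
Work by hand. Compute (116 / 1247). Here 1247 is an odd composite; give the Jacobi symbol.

Pull out 2^2: since 1247 ≡ 7 (mod 8), (2/1247) = +1, so (2/1247)^2 = +1.
Reciprocity: 29 ≡ 1 and 1247 ≡ 3 (mod 4), so (29/1247) = +(1247/29).
Reduce top mod 29: now compute (0/29).
Top reduces to 0: gcd > 1, so the symbol is 0.

0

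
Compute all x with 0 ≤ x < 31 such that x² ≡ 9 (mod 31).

Since 31 ≡ 3 (mod 4), a square root of 9 is 9^((31+1)/4) = 9^8 mod 31.
Repeated squaring: 9^2≡19, 9^4≡20, 9^8≡28 (mod 31).
9^8 = 9^(8) ≡ 28 (mod 31).
Check: 28² = 784 ≡ 9 (mod 31). The two roots are 3 and 28.

3, 28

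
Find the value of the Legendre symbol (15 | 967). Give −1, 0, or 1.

1

Euler's criterion: (15/967) ≡ 15^483 (mod 967).
15^2 ≡ 225 (mod 967)
15^4 ≡ 341 (mod 967)
15^8 ≡ 241 (mod 967)
15^16 ≡ 61 (mod 967)
15^32 ≡ 820 (mod 967)
15^64 ≡ 335 (mod 967)
15^128 ≡ 53 (mod 967)
15^256 ≡ 875 (mod 967)
15^483 = 15^(256+128+64+32+2+1) ≡ 1 (mod 967).
Result is 1, so (15/967) = 1.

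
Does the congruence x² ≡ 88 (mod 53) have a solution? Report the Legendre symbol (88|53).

-1

First reduce: 88 ≡ 35 (mod 53).
Reciprocity: 35 ≡ 3 and 53 ≡ 1 (mod 4), so (35/53) = +(53/35).
Reduce top mod 35: now compute (18/35).
Pull out 2: since 35 ≡ 3 (mod 8), (2/35) = -1.
Reciprocity: 9 ≡ 1 and 35 ≡ 3 (mod 4), so (9/35) = +(35/9).
Reduce top mod 9: now compute (8/9).
Pull out 2^3: since 9 ≡ 1 (mod 8), (2/9) = +1, so (2/9)^3 = +1.
Reached (1/9) = 1. Collecting the sign flips along the way, the symbol is -1.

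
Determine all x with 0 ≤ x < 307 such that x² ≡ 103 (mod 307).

32, 275

Since 307 ≡ 3 (mod 4), a square root of 103 is 103^((307+1)/4) = 103^77 mod 307.
Repeated squaring: 103^2≡171, 103^4≡76, 103^8≡250, 103^16≡179, 103^32≡113, 103^64≡182 (mod 307).
103^77 = 103^(64+8+4+1) ≡ 275 (mod 307).
Check: 275² = 75625 ≡ 103 (mod 307). The two roots are 32 and 275.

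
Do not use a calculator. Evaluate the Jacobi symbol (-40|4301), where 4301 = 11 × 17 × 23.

-1

First reduce: -40 ≡ 4261 (mod 4301).
Reciprocity: 4261 ≡ 1 and 4301 ≡ 1 (mod 4), so (4261/4301) = +(4301/4261).
Reduce top mod 4261: now compute (40/4261).
Pull out 2^3: since 4261 ≡ 5 (mod 8), (2/4261) = -1, so (2/4261)^3 = -1.
Reciprocity: 5 ≡ 1 and 4261 ≡ 1 (mod 4), so (5/4261) = +(4261/5).
Reduce top mod 5: now compute (1/5).
Reached (1/5) = 1. Collecting the sign flips along the way, the symbol is -1.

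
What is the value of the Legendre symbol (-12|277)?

1

First reduce: -12 ≡ 265 (mod 277).
Reciprocity: 265 ≡ 1 and 277 ≡ 1 (mod 4), so (265/277) = +(277/265).
Reduce top mod 265: now compute (12/265).
Pull out 2^2: since 265 ≡ 1 (mod 8), (2/265) = +1, so (2/265)^2 = +1.
Reciprocity: 3 ≡ 3 and 265 ≡ 1 (mod 4), so (3/265) = +(265/3).
Reduce top mod 3: now compute (1/3).
Reached (1/3) = 1. Collecting the sign flips along the way, the symbol is +1.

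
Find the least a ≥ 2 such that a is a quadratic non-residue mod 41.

3

(2/41) = +1, so 2 is a residue.
(3/41) = −1, so 3 is the smallest positive non-residue mod 41.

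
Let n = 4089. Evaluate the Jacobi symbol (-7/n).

1

First reduce: -7 ≡ 4082 (mod 4089).
Pull out 2: since 4089 ≡ 1 (mod 8), (2/4089) = +1.
Reciprocity: 2041 ≡ 1 and 4089 ≡ 1 (mod 4), so (2041/4089) = +(4089/2041).
Reduce top mod 2041: now compute (7/2041).
Reciprocity: 7 ≡ 3 and 2041 ≡ 1 (mod 4), so (7/2041) = +(2041/7).
Reduce top mod 7: now compute (4/7).
Pull out 2^2: since 7 ≡ 7 (mod 8), (2/7) = +1, so (2/7)^2 = +1.
Reached (1/7) = 1. Collecting the sign flips along the way, the symbol is +1.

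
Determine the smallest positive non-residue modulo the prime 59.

(2/59) = −1, so 2 is the smallest positive non-residue mod 59.

2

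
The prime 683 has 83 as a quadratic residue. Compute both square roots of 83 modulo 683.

Since 683 ≡ 3 (mod 4), a square root of 83 is 83^((683+1)/4) = 83^171 mod 683.
Repeated squaring: 83^2≡59, 83^4≡66, 83^8≡258, 83^16≡313, 83^32≡300, 83^64≡527, 83^128≡431 (mod 683).
83^171 = 83^(128+32+8+2+1) ≡ 225 (mod 683).
Check: 225² = 50625 ≡ 83 (mod 683). The two roots are 225 and 458.

225, 458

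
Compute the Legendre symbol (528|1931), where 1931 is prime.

Pull out 2^4: since 1931 ≡ 3 (mod 8), (2/1931) = -1, so (2/1931)^4 = +1.
Reciprocity: 33 ≡ 1 and 1931 ≡ 3 (mod 4), so (33/1931) = +(1931/33).
Reduce top mod 33: now compute (17/33).
Reciprocity: 17 ≡ 1 and 33 ≡ 1 (mod 4), so (17/33) = +(33/17).
Reduce top mod 17: now compute (16/17).
Pull out 2^4: since 17 ≡ 1 (mod 8), (2/17) = +1, so (2/17)^4 = +1.
Reached (1/17) = 1. Collecting the sign flips along the way, the symbol is +1.

1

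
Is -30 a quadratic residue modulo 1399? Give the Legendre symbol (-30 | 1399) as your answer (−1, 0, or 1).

First reduce: -30 ≡ 1369 (mod 1399).
Reciprocity: 1369 ≡ 1 and 1399 ≡ 3 (mod 4), so (1369/1399) = +(1399/1369).
Reduce top mod 1369: now compute (30/1369).
Pull out 2: since 1369 ≡ 1 (mod 8), (2/1369) = +1.
Reciprocity: 15 ≡ 3 and 1369 ≡ 1 (mod 4), so (15/1369) = +(1369/15).
Reduce top mod 15: now compute (4/15).
Pull out 2^2: since 15 ≡ 7 (mod 8), (2/15) = +1, so (2/15)^2 = +1.
Reached (1/15) = 1. Collecting the sign flips along the way, the symbol is +1.

1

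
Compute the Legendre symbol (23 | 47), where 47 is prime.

-1

Reciprocity: 23 ≡ 3 and 47 ≡ 3 (mod 4), so (23/47) = −(47/23).
Reduce top mod 23: now compute (1/23).
Reached (1/23) = 1. Collecting the sign flips along the way, the symbol is -1.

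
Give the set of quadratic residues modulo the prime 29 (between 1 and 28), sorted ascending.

1,4,5,6,7,9,13,16,20,22,23,24,25,28

Square k = 1,…,14 (k and 29−k give the same square):
1²=1, 2²=4, 3²=9, 4²=16, 5²=25, 6²≡7, 7²≡20, 8²≡6, 9²≡23, 10²≡13, 11²≡5, 12²≡28, 13²≡24, 14²≡22 (mod 29).
So the quadratic residues mod 29 are {1, 4, 5, 6, 7, 9, 13, 16, 20, 22, 23, 24, 25, 28}.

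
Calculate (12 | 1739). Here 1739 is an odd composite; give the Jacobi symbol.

Pull out 2^2: since 1739 ≡ 3 (mod 8), (2/1739) = -1, so (2/1739)^2 = +1.
Reciprocity: 3 ≡ 3 and 1739 ≡ 3 (mod 4), so (3/1739) = −(1739/3).
Reduce top mod 3: now compute (2/3).
Pull out 2: since 3 ≡ 3 (mod 8), (2/3) = -1.
Reached (1/3) = 1. Collecting the sign flips along the way, the symbol is +1.

1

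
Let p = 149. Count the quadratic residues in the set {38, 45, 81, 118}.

(38/149) = -1 → non-residue.
(45/149) = +1 → QR.
(81/149) = +1 → QR.
(118/149) = +1 → QR.
Total quadratic residues among the 4: 3.

3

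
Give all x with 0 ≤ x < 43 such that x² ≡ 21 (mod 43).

8, 35

Since 43 ≡ 3 (mod 4), a square root of 21 is 21^((43+1)/4) = 21^11 mod 43.
Repeated squaring: 21^2≡11, 21^4≡35, 21^8≡21 (mod 43).
21^11 = 21^(8+2+1) ≡ 35 (mod 43).
Check: 35² = 1225 ≡ 21 (mod 43). The two roots are 8 and 35.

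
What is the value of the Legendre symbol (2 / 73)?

Pull out 2: since 73 ≡ 1 (mod 8), (2/73) = +1.
Reached (1/73) = 1. Collecting the sign flips along the way, the symbol is +1.

1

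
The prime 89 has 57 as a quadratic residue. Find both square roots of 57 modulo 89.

18, 71

89 ≡ 1 (mod 4), so we find a root by search.
Trying successive values, 18² = 324 ≡ 57 (mod 89). The other root is 89 − 18 = 71.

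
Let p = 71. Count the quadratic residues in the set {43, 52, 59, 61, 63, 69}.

(43/71) = +1 → QR.
(52/71) = -1 → non-residue.
(59/71) = -1 → non-residue.
(61/71) = -1 → non-residue.
(63/71) = -1 → non-residue.
(69/71) = -1 → non-residue.
Total quadratic residues among the 6: 1.

1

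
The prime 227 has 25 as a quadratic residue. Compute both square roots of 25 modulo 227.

5, 222

Since 227 ≡ 3 (mod 4), a square root of 25 is 25^((227+1)/4) = 25^57 mod 227.
Repeated squaring: 25^2≡171, 25^4≡185, 25^8≡175, 25^16≡207, 25^32≡173 (mod 227).
25^57 = 25^(32+16+8+1) ≡ 222 (mod 227).
Check: 222² = 49284 ≡ 25 (mod 227). The two roots are 5 and 222.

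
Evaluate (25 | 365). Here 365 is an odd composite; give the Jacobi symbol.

Reciprocity: 25 ≡ 1 and 365 ≡ 1 (mod 4), so (25/365) = +(365/25).
Reduce top mod 25: now compute (15/25).
Reciprocity: 15 ≡ 3 and 25 ≡ 1 (mod 4), so (15/25) = +(25/15).
Reduce top mod 15: now compute (10/15).
Pull out 2: since 15 ≡ 7 (mod 8), (2/15) = +1.
Reciprocity: 5 ≡ 1 and 15 ≡ 3 (mod 4), so (5/15) = +(15/5).
Reduce top mod 5: now compute (0/5).
Top reduces to 0: gcd > 1, so the symbol is 0.

0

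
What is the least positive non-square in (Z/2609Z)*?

(2/2609) = +1, so 2 is a residue.
(3/2609) = −1, so 3 is the smallest positive non-residue mod 2609.

3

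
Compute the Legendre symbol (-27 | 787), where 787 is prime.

1

Euler's criterion: (-27/787) ≡ 760^393 (mod 787).
760^2 ≡ 729 (mod 787)
760^4 ≡ 216 (mod 787)
760^8 ≡ 223 (mod 787)
760^16 ≡ 148 (mod 787)
760^32 ≡ 655 (mod 787)
760^64 ≡ 110 (mod 787)
760^128 ≡ 295 (mod 787)
760^256 ≡ 455 (mod 787)
760^393 = 760^(256+128+8+1) ≡ 1 (mod 787).
Result is 1, so (-27/787) = 1.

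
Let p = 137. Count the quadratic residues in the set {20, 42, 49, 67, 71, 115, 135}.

3

(20/137) = -1 → non-residue.
(42/137) = -1 → non-residue.
(49/137) = +1 → QR.
(67/137) = -1 → non-residue.
(71/137) = -1 → non-residue.
(115/137) = +1 → QR.
(135/137) = +1 → QR.
Total quadratic residues among the 7: 3.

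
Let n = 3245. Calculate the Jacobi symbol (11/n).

Reciprocity: 11 ≡ 3 and 3245 ≡ 1 (mod 4), so (11/3245) = +(3245/11).
Reduce top mod 11: now compute (0/11).
Top reduces to 0: gcd > 1, so the symbol is 0.

0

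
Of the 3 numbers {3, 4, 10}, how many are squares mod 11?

(3/11) = +1 → QR.
(4/11) = +1 → QR.
(10/11) = -1 → non-residue.
Total quadratic residues among the 3: 2.

2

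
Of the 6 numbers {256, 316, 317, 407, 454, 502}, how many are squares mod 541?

(256/541) = +1 → QR.
(316/541) = +1 → QR.
(317/541) = -1 → non-residue.
(407/541) = +1 → QR.
(454/541) = -1 → non-residue.
(502/541) = -1 → non-residue.
Total quadratic residues among the 6: 3.

3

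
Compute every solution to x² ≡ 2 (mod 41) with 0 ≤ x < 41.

41 ≡ 1 (mod 4), so we find a root by search.
Trying successive values, 17² = 289 ≡ 2 (mod 41). The other root is 41 − 17 = 24.

17, 24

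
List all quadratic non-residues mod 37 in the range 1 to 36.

Square k = 1,…,18 (k and 37−k give the same square):
1²=1, 2²=4, 3²=9, 4²=16, 5²=25, 6²=36, 7²≡12, 8²≡27, 9²≡7, 10²≡26, 11²≡10, 12²≡33, 13²≡21, 14²≡11, 15²≡3, 16²≡34, 17²≡30, 18²≡28 (mod 37).
The residues are {1, 3, 4, 7, 9, 10, 11, 12, 16, 21, 25, 26, 27, 28, 30, 33, 34, 36}; the non-residues are the remaining 18 nonzero classes.

2, 5, 6, 8, 13, 14, 15, 17, 18, 19, 20, 22, 23, 24, 29, 31, 32, 35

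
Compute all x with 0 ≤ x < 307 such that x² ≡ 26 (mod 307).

124, 183

Since 307 ≡ 3 (mod 4), a square root of 26 is 26^((307+1)/4) = 26^77 mod 307.
Repeated squaring: 26^2≡62, 26^4≡160, 26^8≡119, 26^16≡39, 26^32≡293, 26^64≡196 (mod 307).
26^77 = 26^(64+8+4+1) ≡ 183 (mod 307).
Check: 183² = 33489 ≡ 26 (mod 307). The two roots are 124 and 183.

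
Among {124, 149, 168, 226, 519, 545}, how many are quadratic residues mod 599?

0

(124/599) = -1 → non-residue.
(149/599) = -1 → non-residue.
(168/599) = -1 → non-residue.
(226/599) = -1 → non-residue.
(519/599) = -1 → non-residue.
(545/599) = -1 → non-residue.
Total quadratic residues among the 6: 0.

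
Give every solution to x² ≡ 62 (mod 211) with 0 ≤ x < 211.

22, 189

Since 211 ≡ 3 (mod 4), a square root of 62 is 62^((211+1)/4) = 62^53 mod 211.
Repeated squaring: 62^2≡46, 62^4≡6, 62^8≡36, 62^16≡30, 62^32≡56 (mod 211).
62^53 = 62^(32+16+4+1) ≡ 189 (mod 211).
Check: 189² = 35721 ≡ 62 (mod 211). The two roots are 22 and 189.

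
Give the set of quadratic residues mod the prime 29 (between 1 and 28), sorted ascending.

1,4,5,6,7,9,13,16,20,22,23,24,25,28

Square k = 1,…,14 (k and 29−k give the same square):
1²=1, 2²=4, 3²=9, 4²=16, 5²=25, 6²≡7, 7²≡20, 8²≡6, 9²≡23, 10²≡13, 11²≡5, 12²≡28, 13²≡24, 14²≡22 (mod 29).
So the quadratic residues mod 29 are {1, 4, 5, 6, 7, 9, 13, 16, 20, 22, 23, 24, 25, 28}.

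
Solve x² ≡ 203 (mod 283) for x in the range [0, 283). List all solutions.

130, 153

Since 283 ≡ 3 (mod 4), a square root of 203 is 203^((283+1)/4) = 203^71 mod 283.
Repeated squaring: 203^2≡174, 203^4≡278, 203^8≡25, 203^16≡59, 203^32≡85, 203^64≡150 (mod 283).
203^71 = 203^(64+4+2+1) ≡ 130 (mod 283).
Check: 130² = 16900 ≡ 203 (mod 283). The two roots are 130 and 153.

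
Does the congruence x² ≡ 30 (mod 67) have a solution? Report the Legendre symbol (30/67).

-1

Pull out 2: since 67 ≡ 3 (mod 8), (2/67) = -1.
Reciprocity: 15 ≡ 3 and 67 ≡ 3 (mod 4), so (15/67) = −(67/15).
Reduce top mod 15: now compute (7/15).
Reciprocity: 7 ≡ 3 and 15 ≡ 3 (mod 4), so (7/15) = −(15/7).
Reduce top mod 7: now compute (1/7).
Reached (1/7) = 1. Collecting the sign flips along the way, the symbol is -1.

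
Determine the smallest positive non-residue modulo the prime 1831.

3

(2/1831) = +1, so 2 is a residue.
(3/1831) = −1, so 3 is the smallest positive non-residue mod 1831.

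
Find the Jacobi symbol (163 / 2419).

Reciprocity: 163 ≡ 3 and 2419 ≡ 3 (mod 4), so (163/2419) = −(2419/163).
Reduce top mod 163: now compute (137/163).
Reciprocity: 137 ≡ 1 and 163 ≡ 3 (mod 4), so (137/163) = +(163/137).
Reduce top mod 137: now compute (26/137).
Pull out 2: since 137 ≡ 1 (mod 8), (2/137) = +1.
Reciprocity: 13 ≡ 1 and 137 ≡ 1 (mod 4), so (13/137) = +(137/13).
Reduce top mod 13: now compute (7/13).
Reciprocity: 7 ≡ 3 and 13 ≡ 1 (mod 4), so (7/13) = +(13/7).
Reduce top mod 7: now compute (6/7).
Pull out 2: since 7 ≡ 7 (mod 8), (2/7) = +1.
Reciprocity: 3 ≡ 3 and 7 ≡ 3 (mod 4), so (3/7) = −(7/3).
Reduce top mod 3: now compute (1/3).
Reached (1/3) = 1. Collecting the sign flips along the way, the symbol is +1.

1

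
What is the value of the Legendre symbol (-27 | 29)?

First reduce: -27 ≡ 2 (mod 29).
Pull out 2: since 29 ≡ 5 (mod 8), (2/29) = -1.
Reached (1/29) = 1. Collecting the sign flips along the way, the symbol is -1.

-1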